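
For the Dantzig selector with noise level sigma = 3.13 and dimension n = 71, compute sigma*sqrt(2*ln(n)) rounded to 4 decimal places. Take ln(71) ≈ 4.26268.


ln(71) ≈ 4.26268.
2*ln(n) ≈ 8.52536.
sqrt(2*ln(n)) ≈ sqrt(8.52536) ≈ 2.919822.
threshold ≈ 3.13*2.919822 = 9.13904286 ≈ 9.1390.

9.1390


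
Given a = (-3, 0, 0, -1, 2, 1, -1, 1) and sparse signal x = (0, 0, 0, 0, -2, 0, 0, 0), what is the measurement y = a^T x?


Non-zero terms: ['2*-2']
Products: [-4]
y = sum = -4.

-4


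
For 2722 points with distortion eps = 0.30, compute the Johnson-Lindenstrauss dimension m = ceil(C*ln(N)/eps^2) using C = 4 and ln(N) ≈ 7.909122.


ln(2722) ≈ 7.909122.
eps^2 = 0.30^2 = 0.09.
C*ln(N)/eps^2 ≈ 4*7.909122/0.09 ≈ 351.5165.
m = ceil(351.5165) = 352.

352


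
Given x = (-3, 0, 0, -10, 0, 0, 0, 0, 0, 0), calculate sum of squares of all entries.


Non-zero entries: [(0, -3), (3, -10)]
Squares: [9, 100]
||x||_2^2 = sum = 109.

109


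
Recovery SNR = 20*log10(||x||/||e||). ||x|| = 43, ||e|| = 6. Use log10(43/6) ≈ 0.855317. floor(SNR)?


||x||/||e|| = 43/6.
log10(43/6) ≈ 0.855317.
20*log10(||x||/||e||) ≈ 20*0.855317 = 17.10634.
floor(17.10634) = 17.

17


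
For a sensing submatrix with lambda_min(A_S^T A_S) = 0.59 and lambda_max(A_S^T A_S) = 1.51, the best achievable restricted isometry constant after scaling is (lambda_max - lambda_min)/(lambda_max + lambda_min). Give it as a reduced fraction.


lambda_max - lambda_min = 1.51 - 0.59 = 0.92.
lambda_max + lambda_min = 1.51 + 0.59 = 2.10.
delta = 0.92/2.10 = 92/210 = 46/105.

46/105


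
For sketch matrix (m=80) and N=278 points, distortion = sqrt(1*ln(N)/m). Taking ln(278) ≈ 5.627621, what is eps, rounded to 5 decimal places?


ln(278) ≈ 5.627621.
1*ln(N)/m ≈ 1*5.627621/80 ≈ 0.07034526.
eps = sqrt(0.07034526) ≈ 0.2652268 ≈ 0.26523.

0.26523


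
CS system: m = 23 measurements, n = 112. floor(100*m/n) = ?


100*m/n = 100*23/112 ≈ 20.5357.
floor = 20.

20


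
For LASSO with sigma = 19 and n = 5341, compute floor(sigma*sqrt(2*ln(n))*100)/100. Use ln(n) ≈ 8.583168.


ln(5341) ≈ 8.583168.
2*ln(n) ≈ 17.166336.
sqrt(2*ln(n)) ≈ sqrt(17.166336) ≈ 4.143228.
lambda ≈ 19*4.143228 = 78.721332.
floor(lambda*100)/100 = 78.72.

78.72


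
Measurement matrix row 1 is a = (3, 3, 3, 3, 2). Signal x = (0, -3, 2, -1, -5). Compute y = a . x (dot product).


Non-zero terms: ['3*-3', '3*2', '3*-1', '2*-5']
Products: [-9, 6, -3, -10]
y = sum = -16.

-16


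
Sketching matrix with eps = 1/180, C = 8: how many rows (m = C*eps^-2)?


1/eps = 180.
(1/eps)^2 = 32400.
m = 8*32400 = 259200.

259200


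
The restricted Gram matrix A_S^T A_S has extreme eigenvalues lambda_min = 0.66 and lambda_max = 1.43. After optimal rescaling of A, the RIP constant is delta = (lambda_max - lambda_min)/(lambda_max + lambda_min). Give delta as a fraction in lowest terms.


lambda_max - lambda_min = 1.43 - 0.66 = 0.77.
lambda_max + lambda_min = 1.43 + 0.66 = 2.09.
delta = 0.77/2.09 = 77/209 = 7/19.

7/19


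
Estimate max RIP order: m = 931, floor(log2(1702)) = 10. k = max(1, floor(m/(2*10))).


floor(log2(1702)) = 10.
2*10 = 20.
m/(2*floor(log2(n))) = 931/20 ≈ 46.55.
floor = 46.
k = max(1, 46) = 46.

46


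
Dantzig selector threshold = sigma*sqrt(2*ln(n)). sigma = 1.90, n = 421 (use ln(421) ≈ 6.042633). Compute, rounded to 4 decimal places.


ln(421) ≈ 6.042633.
2*ln(n) ≈ 12.085266.
sqrt(2*ln(n)) ≈ sqrt(12.085266) ≈ 3.476387.
threshold ≈ 1.90*3.476387 = 6.6051353 ≈ 6.6051.

6.6051


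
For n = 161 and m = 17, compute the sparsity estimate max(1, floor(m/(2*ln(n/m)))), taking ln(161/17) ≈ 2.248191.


n/m = 161/17.
ln(n/m) ≈ 2.248191.
2*ln(n/m) ≈ 4.496382.
m/(2*ln(n/m)) ≈ 17/4.496382 ≈ 3.7808.
floor = 3.
k_max = max(1, 3) = 3.

3


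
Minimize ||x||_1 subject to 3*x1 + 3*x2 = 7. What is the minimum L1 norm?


Axis intercepts:
  x1 = 7/3, x2 = 0: L1 = 7/3
  x1 = 0, x2 = 7/3: L1 = 7/3
x* = (7/3, 0)
||x*||_1 = 7/3.

7/3


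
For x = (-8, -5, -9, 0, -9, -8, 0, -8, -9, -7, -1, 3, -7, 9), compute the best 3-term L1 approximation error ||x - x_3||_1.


Sorted |x_i| descending: [9, 9, 9, 9, 8, 8, 8, 7, 7, 5, 3, 1, 0, 0]
Keep top 3: [9, 9, 9]
Tail entries: [9, 8, 8, 8, 7, 7, 5, 3, 1, 0, 0]
L1 error = sum of tail = 56.

56


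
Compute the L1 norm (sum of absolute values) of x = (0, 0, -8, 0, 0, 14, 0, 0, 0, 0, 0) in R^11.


Non-zero entries: [(2, -8), (5, 14)]
Absolute values: [8, 14]
||x||_1 = sum = 22.

22


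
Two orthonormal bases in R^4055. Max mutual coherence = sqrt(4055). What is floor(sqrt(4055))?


63^2 = 3969 <= 4055 < 4096 = 64^2, so 63 <= sqrt(4055) < 64.
floor(sqrt(4055)) = 63.

63


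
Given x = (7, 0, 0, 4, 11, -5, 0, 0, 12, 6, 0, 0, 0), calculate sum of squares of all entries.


Non-zero entries: [(0, 7), (3, 4), (4, 11), (5, -5), (8, 12), (9, 6)]
Squares: [49, 16, 121, 25, 144, 36]
||x||_2^2 = sum = 391.

391


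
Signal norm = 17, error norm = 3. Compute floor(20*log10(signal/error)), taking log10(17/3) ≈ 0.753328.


||x||/||e|| = 17/3.
log10(17/3) ≈ 0.753328.
20*log10(||x||/||e||) ≈ 20*0.753328 = 15.06656.
floor(15.06656) = 15.

15


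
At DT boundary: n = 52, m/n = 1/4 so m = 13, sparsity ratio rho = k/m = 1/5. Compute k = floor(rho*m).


m = 1/4*52 = 13.
rho = 1/5.
rho*m = 1/5*13 = 2.6.
k = floor(2.6) = 2.

2


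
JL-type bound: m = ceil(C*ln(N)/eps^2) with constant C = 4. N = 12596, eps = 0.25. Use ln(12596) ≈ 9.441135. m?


ln(12596) ≈ 9.441135.
eps^2 = 0.25^2 = 0.0625.
C*ln(N)/eps^2 ≈ 4*9.441135/0.0625 ≈ 604.2326.
m = ceil(604.2326) = 605.

605


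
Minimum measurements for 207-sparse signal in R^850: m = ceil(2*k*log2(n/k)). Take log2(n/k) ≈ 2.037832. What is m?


log2(n/k) = log2(850/207) ≈ 2.037832.
2*k*log2(n/k) ≈ 2*207*2.037832 = 843.662448.
m = ceil(843.662448) = 844.

844


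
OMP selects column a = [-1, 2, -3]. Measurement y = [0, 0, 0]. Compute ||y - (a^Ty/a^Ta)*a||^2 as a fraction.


a^T a = 14.
a^T y = 0.
coeff = 0/14 = 0.
||r||^2 = 0.

0


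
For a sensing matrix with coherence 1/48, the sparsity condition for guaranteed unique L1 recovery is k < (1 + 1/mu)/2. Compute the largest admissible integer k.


1/mu = 48.
1 + 1/mu = 49.
(1 + 1/mu)/2 = 24.5 is not an integer, so k_max = floor(24.5) = 24.

24


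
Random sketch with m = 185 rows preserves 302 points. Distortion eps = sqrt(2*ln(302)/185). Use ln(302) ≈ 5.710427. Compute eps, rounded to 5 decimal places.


ln(302) ≈ 5.710427.
2*ln(N)/m ≈ 2*5.710427/185 ≈ 0.06173435.
eps = sqrt(0.06173435) ≈ 0.248464 ≈ 0.24846.

0.24846


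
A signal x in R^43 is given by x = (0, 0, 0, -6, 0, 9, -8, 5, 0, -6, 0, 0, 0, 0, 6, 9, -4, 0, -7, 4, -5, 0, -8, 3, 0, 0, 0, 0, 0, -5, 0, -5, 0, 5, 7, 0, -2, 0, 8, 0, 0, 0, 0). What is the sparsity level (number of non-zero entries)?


Non-zero positions: [3, 5, 6, 7, 9, 14, 15, 16, 18, 19, 20, 22, 23, 29, 31, 33, 34, 36, 38].
Sparsity = 19.

19


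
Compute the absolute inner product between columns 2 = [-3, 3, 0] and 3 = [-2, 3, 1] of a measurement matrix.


Inner product: -3*-2 + 3*3 + 0*1
Products: [6, 9, 0]
Sum = 15.
|dot| = 15.

15


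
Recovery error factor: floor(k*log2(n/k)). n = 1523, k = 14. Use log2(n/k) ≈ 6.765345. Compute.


log2(n/k) = log2(1523/14) ≈ 6.765345.
k*log2(n/k) ≈ 14*6.765345 = 94.71483.
floor(94.71483) = 94.

94


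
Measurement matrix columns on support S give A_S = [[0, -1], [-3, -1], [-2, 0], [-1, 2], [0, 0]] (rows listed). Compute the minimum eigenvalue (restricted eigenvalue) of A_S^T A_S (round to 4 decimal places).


A_S^T A_S = [[14, 1], [1, 6]].
trace = 20.
det = 83.
disc = trace^2 - 4*det = 400 - 4*83 = 68.
sqrt(68) ≈ 8.246211.
lam_min = (20 - sqrt(68))/2 ≈ (20 - 8.246211)/2 = 5.8768945 ≈ 5.8769.

5.8769


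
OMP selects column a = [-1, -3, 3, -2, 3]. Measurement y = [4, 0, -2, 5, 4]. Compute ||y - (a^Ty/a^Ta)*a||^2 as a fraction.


a^T a = 32.
a^T y = -8.
coeff = -8/32 = -1/4.
||r||^2 = 59.

59


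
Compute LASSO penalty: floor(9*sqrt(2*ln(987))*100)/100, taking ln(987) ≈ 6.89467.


ln(987) ≈ 6.89467.
2*ln(n) ≈ 13.78934.
sqrt(2*ln(n)) ≈ sqrt(13.78934) ≈ 3.7134.
lambda ≈ 9*3.7134 = 33.4206.
floor(lambda*100)/100 = 33.42.

33.42


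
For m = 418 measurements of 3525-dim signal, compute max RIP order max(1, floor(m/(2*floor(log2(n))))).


floor(log2(3525)) = 11.
2*11 = 22.
m/(2*floor(log2(n))) = 418/22 ≈ 19.0.
floor = 19.
k = max(1, 19) = 19.

19


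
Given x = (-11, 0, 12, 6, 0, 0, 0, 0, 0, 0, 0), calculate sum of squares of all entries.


Non-zero entries: [(0, -11), (2, 12), (3, 6)]
Squares: [121, 144, 36]
||x||_2^2 = sum = 301.

301


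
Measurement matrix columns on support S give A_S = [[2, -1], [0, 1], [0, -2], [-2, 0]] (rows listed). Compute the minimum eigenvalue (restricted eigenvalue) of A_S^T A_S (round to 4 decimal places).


A_S^T A_S = [[8, -2], [-2, 6]].
trace = 14.
det = 44.
disc = trace^2 - 4*det = 196 - 4*44 = 20.
sqrt(20) ≈ 4.472136.
lam_min = (14 - sqrt(20))/2 ≈ (14 - 4.472136)/2 = 4.763932 ≈ 4.7639.

4.7639


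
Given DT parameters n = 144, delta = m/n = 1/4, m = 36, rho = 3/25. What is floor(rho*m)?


m = 1/4*144 = 36.
rho = 3/25.
rho*m = 3/25*36 = 4.32.
k = floor(4.32) = 4.

4


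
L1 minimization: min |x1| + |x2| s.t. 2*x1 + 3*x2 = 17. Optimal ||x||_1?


Axis intercepts:
  x1 = 17/2, x2 = 0: L1 = 17/2
  x1 = 0, x2 = 17/3: L1 = 17/3
x* = (0, 17/3)
||x*||_1 = 17/3.

17/3


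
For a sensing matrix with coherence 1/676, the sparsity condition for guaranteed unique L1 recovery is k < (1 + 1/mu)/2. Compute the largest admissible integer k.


1/mu = 676.
1 + 1/mu = 677.
(1 + 1/mu)/2 = 338.5 is not an integer, so k_max = floor(338.5) = 338.

338


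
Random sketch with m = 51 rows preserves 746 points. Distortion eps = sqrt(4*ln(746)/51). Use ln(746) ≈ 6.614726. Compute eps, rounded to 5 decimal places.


ln(746) ≈ 6.614726.
4*ln(N)/m ≈ 4*6.614726/51 ≈ 0.51880204.
eps = sqrt(0.51880204) ≈ 0.7202791 ≈ 0.72028.

0.72028


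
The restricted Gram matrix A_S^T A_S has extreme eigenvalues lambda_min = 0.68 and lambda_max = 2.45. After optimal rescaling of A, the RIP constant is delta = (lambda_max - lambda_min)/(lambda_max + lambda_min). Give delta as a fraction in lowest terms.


lambda_max - lambda_min = 2.45 - 0.68 = 1.77.
lambda_max + lambda_min = 2.45 + 0.68 = 3.13.
delta = 1.77/3.13 = 177/313.

177/313


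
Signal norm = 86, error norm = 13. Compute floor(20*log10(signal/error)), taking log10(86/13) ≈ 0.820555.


||x||/||e|| = 86/13.
log10(86/13) ≈ 0.820555.
20*log10(||x||/||e||) ≈ 20*0.820555 = 16.4111.
floor(16.4111) = 16.

16


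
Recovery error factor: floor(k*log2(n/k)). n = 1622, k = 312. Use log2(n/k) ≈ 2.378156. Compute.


log2(n/k) = log2(1622/312) ≈ 2.378156.
k*log2(n/k) ≈ 312*2.378156 = 741.984672.
floor(741.984672) = 741.

741


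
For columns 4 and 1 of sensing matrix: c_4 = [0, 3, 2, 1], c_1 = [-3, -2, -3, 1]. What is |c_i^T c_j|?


Inner product: 0*-3 + 3*-2 + 2*-3 + 1*1
Products: [0, -6, -6, 1]
Sum = -11.
|dot| = 11.

11


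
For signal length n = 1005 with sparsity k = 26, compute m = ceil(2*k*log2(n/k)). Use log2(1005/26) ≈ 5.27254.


log2(n/k) = log2(1005/26) ≈ 5.27254.
2*k*log2(n/k) ≈ 2*26*5.27254 = 274.17208.
m = ceil(274.17208) = 275.

275


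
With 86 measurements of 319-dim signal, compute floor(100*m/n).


100*m/n = 100*86/319 ≈ 26.9592.
floor = 26.

26


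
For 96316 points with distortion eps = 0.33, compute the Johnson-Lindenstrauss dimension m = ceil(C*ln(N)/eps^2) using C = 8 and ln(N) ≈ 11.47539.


ln(96316) ≈ 11.47539.
eps^2 = 0.33^2 = 0.1089.
C*ln(N)/eps^2 ≈ 8*11.47539/0.1089 ≈ 843.0039.
m = ceil(843.0039) = 844.

844


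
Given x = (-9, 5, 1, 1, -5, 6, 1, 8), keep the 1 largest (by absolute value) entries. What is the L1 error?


Sorted |x_i| descending: [9, 8, 6, 5, 5, 1, 1, 1]
Keep top 1: [9]
Tail entries: [8, 6, 5, 5, 1, 1, 1]
L1 error = sum of tail = 27.

27


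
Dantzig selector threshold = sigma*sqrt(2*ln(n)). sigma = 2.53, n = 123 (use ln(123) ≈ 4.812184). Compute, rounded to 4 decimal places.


ln(123) ≈ 4.812184.
2*ln(n) ≈ 9.624368.
sqrt(2*ln(n)) ≈ sqrt(9.624368) ≈ 3.102317.
threshold ≈ 2.53*3.102317 = 7.84886201 ≈ 7.8489.

7.8489


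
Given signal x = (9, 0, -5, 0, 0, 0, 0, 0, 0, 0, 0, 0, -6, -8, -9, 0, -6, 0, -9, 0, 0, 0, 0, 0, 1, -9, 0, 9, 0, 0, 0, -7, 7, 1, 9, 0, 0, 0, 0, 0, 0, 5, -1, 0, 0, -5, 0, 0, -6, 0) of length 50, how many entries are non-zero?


Non-zero positions: [0, 2, 12, 13, 14, 16, 18, 24, 25, 27, 31, 32, 33, 34, 41, 42, 45, 48].
Sparsity = 18.

18


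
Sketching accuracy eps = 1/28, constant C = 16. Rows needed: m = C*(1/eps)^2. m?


1/eps = 28.
(1/eps)^2 = 784.
m = 16*784 = 12544.

12544


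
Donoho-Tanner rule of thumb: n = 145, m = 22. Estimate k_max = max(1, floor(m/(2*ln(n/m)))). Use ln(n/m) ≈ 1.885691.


n/m = 145/22.
ln(n/m) ≈ 1.885691.
2*ln(n/m) ≈ 3.771382.
m/(2*ln(n/m)) ≈ 22/3.771382 ≈ 5.8334.
floor = 5.
k_max = max(1, 5) = 5.

5


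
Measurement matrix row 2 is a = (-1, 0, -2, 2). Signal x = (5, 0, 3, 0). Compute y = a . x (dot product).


Non-zero terms: ['-1*5', '-2*3']
Products: [-5, -6]
y = sum = -11.

-11


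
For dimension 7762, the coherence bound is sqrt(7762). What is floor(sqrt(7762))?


88^2 = 7744 <= 7762 < 7921 = 89^2, so 88 <= sqrt(7762) < 89.
floor(sqrt(7762)) = 88.

88


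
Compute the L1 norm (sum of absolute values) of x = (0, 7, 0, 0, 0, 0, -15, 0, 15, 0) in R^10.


Non-zero entries: [(1, 7), (6, -15), (8, 15)]
Absolute values: [7, 15, 15]
||x||_1 = sum = 37.

37


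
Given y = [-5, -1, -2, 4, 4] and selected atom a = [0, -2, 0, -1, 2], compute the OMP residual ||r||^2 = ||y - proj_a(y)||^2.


a^T a = 9.
a^T y = 6.
coeff = 6/9 = 2/3.
||r||^2 = 58.

58


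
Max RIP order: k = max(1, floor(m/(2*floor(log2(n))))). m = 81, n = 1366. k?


floor(log2(1366)) = 10.
2*10 = 20.
m/(2*floor(log2(n))) = 81/20 ≈ 4.05.
floor = 4.
k = max(1, 4) = 4.

4


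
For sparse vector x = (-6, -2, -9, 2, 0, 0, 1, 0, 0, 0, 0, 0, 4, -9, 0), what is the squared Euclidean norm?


Non-zero entries: [(0, -6), (1, -2), (2, -9), (3, 2), (6, 1), (12, 4), (13, -9)]
Squares: [36, 4, 81, 4, 1, 16, 81]
||x||_2^2 = sum = 223.

223


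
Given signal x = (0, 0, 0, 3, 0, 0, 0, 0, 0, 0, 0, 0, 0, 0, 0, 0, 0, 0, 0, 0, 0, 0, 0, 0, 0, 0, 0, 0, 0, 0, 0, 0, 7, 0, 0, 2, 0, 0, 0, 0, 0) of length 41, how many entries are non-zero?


Non-zero positions: [3, 32, 35].
Sparsity = 3.

3


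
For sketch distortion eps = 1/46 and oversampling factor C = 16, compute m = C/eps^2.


1/eps = 46.
(1/eps)^2 = 2116.
m = 16*2116 = 33856.

33856


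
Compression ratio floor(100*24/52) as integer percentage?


100*m/n = 100*24/52 ≈ 46.1538.
floor = 46.

46


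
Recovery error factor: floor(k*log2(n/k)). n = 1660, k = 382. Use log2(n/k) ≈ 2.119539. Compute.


log2(n/k) = log2(1660/382) ≈ 2.119539.
k*log2(n/k) ≈ 382*2.119539 = 809.663898.
floor(809.663898) = 809.

809


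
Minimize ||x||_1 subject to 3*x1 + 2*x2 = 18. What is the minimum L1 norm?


Axis intercepts:
  x1 = 6, x2 = 0: L1 = 6
  x1 = 0, x2 = 9: L1 = 9
x* = (6, 0)
||x*||_1 = 6.

6


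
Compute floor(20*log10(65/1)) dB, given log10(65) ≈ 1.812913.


||x||/||e|| = 65/1 = 65.
log10(65) ≈ 1.812913.
20*log10(||x||/||e||) ≈ 20*1.812913 = 36.25826.
floor(36.25826) = 36.

36


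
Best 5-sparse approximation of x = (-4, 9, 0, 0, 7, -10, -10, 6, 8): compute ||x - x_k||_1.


Sorted |x_i| descending: [10, 10, 9, 8, 7, 6, 4, 0, 0]
Keep top 5: [10, 10, 9, 8, 7]
Tail entries: [6, 4, 0, 0]
L1 error = sum of tail = 10.

10


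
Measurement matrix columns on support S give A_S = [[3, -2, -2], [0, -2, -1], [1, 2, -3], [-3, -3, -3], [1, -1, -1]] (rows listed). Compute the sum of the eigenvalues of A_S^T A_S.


Sum of eigenvalues of A_S^T A_S = trace(A_S^T A_S) = sum of squared column norms of A_S.
A_S^T A_S diagonal: [20, 22, 24].
trace = 20 + 22 + 24 = 66.

66


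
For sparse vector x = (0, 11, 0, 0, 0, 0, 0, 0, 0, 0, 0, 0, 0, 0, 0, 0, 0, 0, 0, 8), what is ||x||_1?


Non-zero entries: [(1, 11), (19, 8)]
Absolute values: [11, 8]
||x||_1 = sum = 19.

19


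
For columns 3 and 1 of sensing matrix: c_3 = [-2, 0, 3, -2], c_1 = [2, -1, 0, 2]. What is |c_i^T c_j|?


Inner product: -2*2 + 0*-1 + 3*0 + -2*2
Products: [-4, 0, 0, -4]
Sum = -8.
|dot| = 8.

8


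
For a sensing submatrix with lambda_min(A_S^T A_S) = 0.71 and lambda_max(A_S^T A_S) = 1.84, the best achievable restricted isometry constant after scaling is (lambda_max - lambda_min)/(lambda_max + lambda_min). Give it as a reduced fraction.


lambda_max - lambda_min = 1.84 - 0.71 = 1.13.
lambda_max + lambda_min = 1.84 + 0.71 = 2.55.
delta = 1.13/2.55 = 113/255.

113/255


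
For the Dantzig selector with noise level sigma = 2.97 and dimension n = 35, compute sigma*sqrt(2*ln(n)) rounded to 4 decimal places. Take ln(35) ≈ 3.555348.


ln(35) ≈ 3.555348.
2*ln(n) ≈ 7.110696.
sqrt(2*ln(n)) ≈ sqrt(7.110696) ≈ 2.666589.
threshold ≈ 2.97*2.666589 = 7.91976933 ≈ 7.9198.

7.9198


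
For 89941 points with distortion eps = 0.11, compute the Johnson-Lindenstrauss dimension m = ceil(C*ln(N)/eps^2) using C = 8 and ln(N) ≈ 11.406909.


ln(89941) ≈ 11.406909.
eps^2 = 0.11^2 = 0.0121.
C*ln(N)/eps^2 ≈ 8*11.406909/0.0121 ≈ 7541.758.
m = ceil(7541.758) = 7542.

7542


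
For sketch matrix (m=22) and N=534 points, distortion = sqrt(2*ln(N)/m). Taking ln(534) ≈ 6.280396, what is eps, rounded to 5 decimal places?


ln(534) ≈ 6.280396.
2*ln(N)/m ≈ 2*6.280396/22 ≈ 0.57094509.
eps = sqrt(0.57094509) ≈ 0.7556091 ≈ 0.75561.

0.75561


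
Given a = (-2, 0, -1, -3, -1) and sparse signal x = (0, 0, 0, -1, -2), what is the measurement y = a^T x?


Non-zero terms: ['-3*-1', '-1*-2']
Products: [3, 2]
y = sum = 5.

5


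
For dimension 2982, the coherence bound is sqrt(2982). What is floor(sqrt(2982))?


54^2 = 2916 <= 2982 < 3025 = 55^2, so 54 <= sqrt(2982) < 55.
floor(sqrt(2982)) = 54.

54


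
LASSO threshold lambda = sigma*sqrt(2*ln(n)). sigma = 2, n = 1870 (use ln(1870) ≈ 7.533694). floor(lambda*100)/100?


ln(1870) ≈ 7.533694.
2*ln(n) ≈ 15.067388.
sqrt(2*ln(n)) ≈ sqrt(15.067388) ≈ 3.881673.
lambda ≈ 2*3.881673 = 7.763346.
floor(lambda*100)/100 = 7.76.

7.76


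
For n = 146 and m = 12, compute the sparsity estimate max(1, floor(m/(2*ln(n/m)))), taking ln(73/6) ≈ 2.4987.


n/m = 146/12 = 73/6.
ln(n/m) ≈ 2.4987.
2*ln(n/m) ≈ 4.9974.
m/(2*ln(n/m)) ≈ 12/4.9974 ≈ 2.4012.
floor = 2.
k_max = max(1, 2) = 2.

2


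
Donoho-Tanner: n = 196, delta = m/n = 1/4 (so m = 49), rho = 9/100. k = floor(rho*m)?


m = 1/4*196 = 49.
rho = 9/100.
rho*m = 9/100*49 = 4.41.
k = floor(4.41) = 4.

4


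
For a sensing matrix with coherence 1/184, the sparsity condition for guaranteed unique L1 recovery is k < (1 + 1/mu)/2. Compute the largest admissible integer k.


1/mu = 184.
1 + 1/mu = 185.
(1 + 1/mu)/2 = 92.5 is not an integer, so k_max = floor(92.5) = 92.

92


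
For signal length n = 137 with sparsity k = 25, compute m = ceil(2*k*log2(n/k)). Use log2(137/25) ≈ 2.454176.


log2(n/k) = log2(137/25) ≈ 2.454176.
2*k*log2(n/k) ≈ 2*25*2.454176 = 122.7088.
m = ceil(122.7088) = 123.

123


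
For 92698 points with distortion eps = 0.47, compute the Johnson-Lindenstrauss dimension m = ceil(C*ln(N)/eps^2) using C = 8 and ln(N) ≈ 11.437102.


ln(92698) ≈ 11.437102.
eps^2 = 0.47^2 = 0.2209.
C*ln(N)/eps^2 ≈ 8*11.437102/0.2209 ≈ 414.2002.
m = ceil(414.2002) = 415.

415


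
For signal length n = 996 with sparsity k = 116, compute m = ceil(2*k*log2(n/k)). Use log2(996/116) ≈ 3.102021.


log2(n/k) = log2(996/116) ≈ 3.102021.
2*k*log2(n/k) ≈ 2*116*3.102021 = 719.668872.
m = ceil(719.668872) = 720.

720


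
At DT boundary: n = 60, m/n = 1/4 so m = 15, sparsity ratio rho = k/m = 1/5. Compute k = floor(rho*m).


m = 1/4*60 = 15.
rho = 1/5.
rho*m = 1/5*15 = 3.
k = floor(3) = 3.

3


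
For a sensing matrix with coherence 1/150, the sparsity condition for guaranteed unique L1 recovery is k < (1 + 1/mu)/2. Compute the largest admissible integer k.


1/mu = 150.
1 + 1/mu = 151.
(1 + 1/mu)/2 = 75.5 is not an integer, so k_max = floor(75.5) = 75.

75


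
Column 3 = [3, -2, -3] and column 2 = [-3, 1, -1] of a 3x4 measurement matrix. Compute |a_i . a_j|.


Inner product: 3*-3 + -2*1 + -3*-1
Products: [-9, -2, 3]
Sum = -8.
|dot| = 8.

8


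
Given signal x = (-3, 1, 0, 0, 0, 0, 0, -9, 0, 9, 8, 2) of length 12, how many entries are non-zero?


Non-zero positions: [0, 1, 7, 9, 10, 11].
Sparsity = 6.

6


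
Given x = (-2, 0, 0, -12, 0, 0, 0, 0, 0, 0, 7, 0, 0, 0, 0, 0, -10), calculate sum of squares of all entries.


Non-zero entries: [(0, -2), (3, -12), (10, 7), (16, -10)]
Squares: [4, 144, 49, 100]
||x||_2^2 = sum = 297.

297


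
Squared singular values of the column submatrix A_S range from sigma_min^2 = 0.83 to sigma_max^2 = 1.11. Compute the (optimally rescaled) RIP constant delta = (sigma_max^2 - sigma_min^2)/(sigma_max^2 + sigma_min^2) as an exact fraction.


lambda_max - lambda_min = 1.11 - 0.83 = 0.28.
lambda_max + lambda_min = 1.11 + 0.83 = 1.94.
delta = 0.28/1.94 = 28/194 = 14/97.

14/97


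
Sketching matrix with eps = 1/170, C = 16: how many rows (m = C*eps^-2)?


1/eps = 170.
(1/eps)^2 = 28900.
m = 16*28900 = 462400.

462400


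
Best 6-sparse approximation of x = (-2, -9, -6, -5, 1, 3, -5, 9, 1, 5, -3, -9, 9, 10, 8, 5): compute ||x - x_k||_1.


Sorted |x_i| descending: [10, 9, 9, 9, 9, 8, 6, 5, 5, 5, 5, 3, 3, 2, 1, 1]
Keep top 6: [10, 9, 9, 9, 9, 8]
Tail entries: [6, 5, 5, 5, 5, 3, 3, 2, 1, 1]
L1 error = sum of tail = 36.

36


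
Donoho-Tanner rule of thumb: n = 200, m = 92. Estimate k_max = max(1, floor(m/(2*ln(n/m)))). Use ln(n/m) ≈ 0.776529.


n/m = 200/92 = 50/23.
ln(n/m) ≈ 0.776529.
2*ln(n/m) ≈ 1.553058.
m/(2*ln(n/m)) ≈ 92/1.553058 ≈ 59.238.
floor = 59.
k_max = max(1, 59) = 59.

59


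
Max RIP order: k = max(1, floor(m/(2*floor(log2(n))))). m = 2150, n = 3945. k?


floor(log2(3945)) = 11.
2*11 = 22.
m/(2*floor(log2(n))) = 2150/22 ≈ 97.7273.
floor = 97.
k = max(1, 97) = 97.

97


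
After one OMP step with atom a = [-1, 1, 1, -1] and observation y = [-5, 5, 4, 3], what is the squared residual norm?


a^T a = 4.
a^T y = 11.
coeff = 11/4 = 11/4.
||r||^2 = 179/4.

179/4


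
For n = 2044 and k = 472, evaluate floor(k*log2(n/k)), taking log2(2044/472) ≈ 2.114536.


log2(n/k) = log2(2044/472) ≈ 2.114536.
k*log2(n/k) ≈ 472*2.114536 = 998.060992.
floor(998.060992) = 998.

998


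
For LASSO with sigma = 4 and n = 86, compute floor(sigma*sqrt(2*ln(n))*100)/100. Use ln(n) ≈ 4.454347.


ln(86) ≈ 4.454347.
2*ln(n) ≈ 8.908694.
sqrt(2*ln(n)) ≈ sqrt(8.908694) ≈ 2.984744.
lambda ≈ 4*2.984744 = 11.938976.
floor(lambda*100)/100 = 11.93.

11.93


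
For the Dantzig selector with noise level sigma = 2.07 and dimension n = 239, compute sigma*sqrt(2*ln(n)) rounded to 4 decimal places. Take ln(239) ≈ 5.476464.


ln(239) ≈ 5.476464.
2*ln(n) ≈ 10.952928.
sqrt(2*ln(n)) ≈ sqrt(10.952928) ≈ 3.309521.
threshold ≈ 2.07*3.309521 = 6.85070847 ≈ 6.8507.

6.8507


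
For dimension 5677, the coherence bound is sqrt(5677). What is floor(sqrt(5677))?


75^2 = 5625 <= 5677 < 5776 = 76^2, so 75 <= sqrt(5677) < 76.
floor(sqrt(5677)) = 75.

75


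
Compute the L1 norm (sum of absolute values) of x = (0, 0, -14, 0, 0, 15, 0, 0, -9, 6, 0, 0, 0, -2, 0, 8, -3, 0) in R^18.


Non-zero entries: [(2, -14), (5, 15), (8, -9), (9, 6), (13, -2), (15, 8), (16, -3)]
Absolute values: [14, 15, 9, 6, 2, 8, 3]
||x||_1 = sum = 57.

57


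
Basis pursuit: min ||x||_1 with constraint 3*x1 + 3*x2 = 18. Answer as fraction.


Axis intercepts:
  x1 = 6, x2 = 0: L1 = 6
  x1 = 0, x2 = 6: L1 = 6
x* = (6, 0)
||x*||_1 = 6.

6


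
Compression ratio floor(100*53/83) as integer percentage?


100*m/n = 100*53/83 ≈ 63.8554.
floor = 63.

63


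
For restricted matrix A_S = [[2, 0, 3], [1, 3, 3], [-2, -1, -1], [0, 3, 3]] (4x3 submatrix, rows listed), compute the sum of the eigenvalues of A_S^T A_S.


Sum of eigenvalues of A_S^T A_S = trace(A_S^T A_S) = sum of squared column norms of A_S.
A_S^T A_S diagonal: [9, 19, 28].
trace = 9 + 19 + 28 = 56.

56


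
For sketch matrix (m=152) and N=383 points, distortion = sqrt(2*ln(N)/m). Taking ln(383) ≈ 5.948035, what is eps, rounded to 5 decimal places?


ln(383) ≈ 5.948035.
2*ln(N)/m ≈ 2*5.948035/152 ≈ 0.07826362.
eps = sqrt(0.07826362) ≈ 0.2797564 ≈ 0.27976.

0.27976


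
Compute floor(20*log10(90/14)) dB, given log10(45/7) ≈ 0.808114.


||x||/||e|| = 90/14 = 45/7.
log10(45/7) ≈ 0.808114.
20*log10(||x||/||e||) ≈ 20*0.808114 = 16.16228.
floor(16.16228) = 16.

16


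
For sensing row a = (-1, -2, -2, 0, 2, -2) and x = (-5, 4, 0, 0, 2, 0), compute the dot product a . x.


Non-zero terms: ['-1*-5', '-2*4', '2*2']
Products: [5, -8, 4]
y = sum = 1.

1


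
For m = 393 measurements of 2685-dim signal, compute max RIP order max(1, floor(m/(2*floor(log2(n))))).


floor(log2(2685)) = 11.
2*11 = 22.
m/(2*floor(log2(n))) = 393/22 ≈ 17.8636.
floor = 17.
k = max(1, 17) = 17.

17


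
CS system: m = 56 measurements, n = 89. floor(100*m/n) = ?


100*m/n = 100*56/89 ≈ 62.9213.
floor = 62.

62


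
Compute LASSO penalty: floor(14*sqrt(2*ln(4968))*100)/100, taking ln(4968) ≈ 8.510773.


ln(4968) ≈ 8.510773.
2*ln(n) ≈ 17.021546.
sqrt(2*ln(n)) ≈ sqrt(17.021546) ≈ 4.125718.
lambda ≈ 14*4.125718 = 57.760052.
floor(lambda*100)/100 = 57.76.

57.76


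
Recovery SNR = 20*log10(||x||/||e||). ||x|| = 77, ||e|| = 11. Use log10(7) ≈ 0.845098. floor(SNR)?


||x||/||e|| = 77/11 = 7.
log10(7) ≈ 0.845098.
20*log10(||x||/||e||) ≈ 20*0.845098 = 16.90196.
floor(16.90196) = 16.

16


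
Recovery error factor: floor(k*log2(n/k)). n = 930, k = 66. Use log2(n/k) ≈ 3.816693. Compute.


log2(n/k) = log2(930/66) ≈ 3.816693.
k*log2(n/k) ≈ 66*3.816693 = 251.901738.
floor(251.901738) = 251.

251


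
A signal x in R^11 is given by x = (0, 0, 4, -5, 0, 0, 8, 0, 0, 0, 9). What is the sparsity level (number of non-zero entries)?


Non-zero positions: [2, 3, 6, 10].
Sparsity = 4.

4


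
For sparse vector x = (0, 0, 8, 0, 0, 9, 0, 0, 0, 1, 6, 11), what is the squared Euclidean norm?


Non-zero entries: [(2, 8), (5, 9), (9, 1), (10, 6), (11, 11)]
Squares: [64, 81, 1, 36, 121]
||x||_2^2 = sum = 303.

303


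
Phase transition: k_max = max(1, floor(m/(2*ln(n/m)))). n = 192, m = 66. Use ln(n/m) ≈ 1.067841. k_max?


n/m = 192/66 = 32/11.
ln(n/m) ≈ 1.067841.
2*ln(n/m) ≈ 2.135682.
m/(2*ln(n/m)) ≈ 66/2.135682 ≈ 30.9035.
floor = 30.
k_max = max(1, 30) = 30.

30


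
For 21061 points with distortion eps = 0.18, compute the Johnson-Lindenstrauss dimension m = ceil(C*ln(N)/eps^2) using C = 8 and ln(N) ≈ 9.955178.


ln(21061) ≈ 9.955178.
eps^2 = 0.18^2 = 0.0324.
C*ln(N)/eps^2 ≈ 8*9.955178/0.0324 ≈ 2458.0686.
m = ceil(2458.0686) = 2459.

2459


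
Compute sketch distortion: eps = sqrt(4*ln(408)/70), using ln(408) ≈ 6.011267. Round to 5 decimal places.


ln(408) ≈ 6.011267.
4*ln(N)/m ≈ 4*6.011267/70 ≈ 0.34350097.
eps = sqrt(0.34350097) ≈ 0.5860896 ≈ 0.58609.

0.58609


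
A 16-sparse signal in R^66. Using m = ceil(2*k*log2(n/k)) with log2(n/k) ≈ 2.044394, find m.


log2(n/k) = log2(66/16) ≈ 2.044394.
2*k*log2(n/k) ≈ 2*16*2.044394 = 65.420608.
m = ceil(65.420608) = 66.

66


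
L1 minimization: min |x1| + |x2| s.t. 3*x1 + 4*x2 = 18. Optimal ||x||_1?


Axis intercepts:
  x1 = 6, x2 = 0: L1 = 6
  x1 = 0, x2 = 9/2: L1 = 9/2
x* = (0, 9/2)
||x*||_1 = 9/2.

9/2


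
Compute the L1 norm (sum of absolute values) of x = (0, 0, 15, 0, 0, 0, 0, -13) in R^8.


Non-zero entries: [(2, 15), (7, -13)]
Absolute values: [15, 13]
||x||_1 = sum = 28.

28


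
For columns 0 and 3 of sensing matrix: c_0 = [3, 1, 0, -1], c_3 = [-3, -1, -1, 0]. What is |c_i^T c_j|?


Inner product: 3*-3 + 1*-1 + 0*-1 + -1*0
Products: [-9, -1, 0, 0]
Sum = -10.
|dot| = 10.

10


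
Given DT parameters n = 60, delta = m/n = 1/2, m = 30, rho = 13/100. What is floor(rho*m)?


m = 1/2*60 = 30.
rho = 13/100.
rho*m = 13/100*30 = 3.9.
k = floor(3.9) = 3.

3


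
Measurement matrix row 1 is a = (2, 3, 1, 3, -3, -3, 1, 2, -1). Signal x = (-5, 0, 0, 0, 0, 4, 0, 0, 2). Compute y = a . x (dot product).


Non-zero terms: ['2*-5', '-3*4', '-1*2']
Products: [-10, -12, -2]
y = sum = -24.

-24


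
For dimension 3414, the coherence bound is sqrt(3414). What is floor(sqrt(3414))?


58^2 = 3364 <= 3414 < 3481 = 59^2, so 58 <= sqrt(3414) < 59.
floor(sqrt(3414)) = 58.

58


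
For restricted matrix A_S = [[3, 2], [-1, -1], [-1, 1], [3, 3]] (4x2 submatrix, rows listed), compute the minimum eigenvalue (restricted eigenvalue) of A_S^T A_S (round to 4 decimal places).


A_S^T A_S = [[20, 15], [15, 15]].
trace = 35.
det = 75.
disc = trace^2 - 4*det = 1225 - 4*75 = 925.
sqrt(925) ≈ 30.413813.
lam_min = (35 - sqrt(925))/2 ≈ (35 - 30.413813)/2 = 2.2930935 ≈ 2.2931.

2.2931


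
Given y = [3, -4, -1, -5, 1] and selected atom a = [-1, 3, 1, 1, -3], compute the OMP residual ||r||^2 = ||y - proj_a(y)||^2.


a^T a = 21.
a^T y = -24.
coeff = -24/21 = -8/7.
||r||^2 = 172/7.

172/7


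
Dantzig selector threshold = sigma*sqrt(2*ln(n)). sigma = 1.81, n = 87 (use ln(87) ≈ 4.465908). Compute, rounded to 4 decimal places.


ln(87) ≈ 4.465908.
2*ln(n) ≈ 8.931816.
sqrt(2*ln(n)) ≈ sqrt(8.931816) ≈ 2.988614.
threshold ≈ 1.81*2.988614 = 5.40939134 ≈ 5.4094.

5.4094


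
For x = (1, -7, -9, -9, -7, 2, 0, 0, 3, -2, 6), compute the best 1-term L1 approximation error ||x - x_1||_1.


Sorted |x_i| descending: [9, 9, 7, 7, 6, 3, 2, 2, 1, 0, 0]
Keep top 1: [9]
Tail entries: [9, 7, 7, 6, 3, 2, 2, 1, 0, 0]
L1 error = sum of tail = 37.

37


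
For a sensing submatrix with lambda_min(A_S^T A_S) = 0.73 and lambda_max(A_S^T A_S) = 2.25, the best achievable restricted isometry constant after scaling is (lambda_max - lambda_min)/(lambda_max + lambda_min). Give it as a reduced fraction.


lambda_max - lambda_min = 2.25 - 0.73 = 1.52.
lambda_max + lambda_min = 2.25 + 0.73 = 2.98.
delta = 1.52/2.98 = 152/298 = 76/149.

76/149


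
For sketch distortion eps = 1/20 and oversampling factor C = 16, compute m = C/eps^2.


1/eps = 20.
(1/eps)^2 = 400.
m = 16*400 = 6400.

6400


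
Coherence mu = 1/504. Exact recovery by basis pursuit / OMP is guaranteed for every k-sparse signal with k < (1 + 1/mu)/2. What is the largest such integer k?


1/mu = 504.
1 + 1/mu = 505.
(1 + 1/mu)/2 = 252.5 is not an integer, so k_max = floor(252.5) = 252.

252


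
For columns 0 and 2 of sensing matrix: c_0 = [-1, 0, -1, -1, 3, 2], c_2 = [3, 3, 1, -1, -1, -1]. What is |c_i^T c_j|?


Inner product: -1*3 + 0*3 + -1*1 + -1*-1 + 3*-1 + 2*-1
Products: [-3, 0, -1, 1, -3, -2]
Sum = -8.
|dot| = 8.

8


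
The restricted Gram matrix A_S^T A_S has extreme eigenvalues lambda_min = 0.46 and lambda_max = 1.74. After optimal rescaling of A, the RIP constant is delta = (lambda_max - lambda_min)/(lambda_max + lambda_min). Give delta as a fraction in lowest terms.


lambda_max - lambda_min = 1.74 - 0.46 = 1.28.
lambda_max + lambda_min = 1.74 + 0.46 = 2.20.
delta = 1.28/2.20 = 128/220 = 32/55.

32/55


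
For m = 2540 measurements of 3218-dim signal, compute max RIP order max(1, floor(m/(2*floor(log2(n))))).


floor(log2(3218)) = 11.
2*11 = 22.
m/(2*floor(log2(n))) = 2540/22 ≈ 115.4545.
floor = 115.
k = max(1, 115) = 115.

115


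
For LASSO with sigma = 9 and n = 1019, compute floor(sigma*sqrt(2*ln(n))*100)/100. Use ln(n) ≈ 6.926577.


ln(1019) ≈ 6.926577.
2*ln(n) ≈ 13.853154.
sqrt(2*ln(n)) ≈ sqrt(13.853154) ≈ 3.721983.
lambda ≈ 9*3.721983 = 33.497847.
floor(lambda*100)/100 = 33.49.

33.49


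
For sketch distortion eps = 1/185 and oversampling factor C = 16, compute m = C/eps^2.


1/eps = 185.
(1/eps)^2 = 34225.
m = 16*34225 = 547600.

547600


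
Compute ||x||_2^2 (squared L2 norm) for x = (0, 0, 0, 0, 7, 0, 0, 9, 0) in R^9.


Non-zero entries: [(4, 7), (7, 9)]
Squares: [49, 81]
||x||_2^2 = sum = 130.

130


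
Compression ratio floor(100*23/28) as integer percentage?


100*m/n = 100*23/28 ≈ 82.1429.
floor = 82.

82


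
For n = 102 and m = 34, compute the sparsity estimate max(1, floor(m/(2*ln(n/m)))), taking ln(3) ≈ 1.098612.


n/m = 102/34 = 3.
ln(n/m) ≈ 1.098612.
2*ln(n/m) ≈ 2.197224.
m/(2*ln(n/m)) ≈ 34/2.197224 ≈ 15.4741.
floor = 15.
k_max = max(1, 15) = 15.

15


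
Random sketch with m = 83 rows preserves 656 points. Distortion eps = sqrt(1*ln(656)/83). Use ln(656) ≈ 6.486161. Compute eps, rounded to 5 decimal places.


ln(656) ≈ 6.486161.
1*ln(N)/m ≈ 1*6.486161/83 ≈ 0.07814652.
eps = sqrt(0.07814652) ≈ 0.279547 ≈ 0.27955.

0.27955


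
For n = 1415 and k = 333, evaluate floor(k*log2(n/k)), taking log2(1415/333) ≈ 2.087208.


log2(n/k) = log2(1415/333) ≈ 2.087208.
k*log2(n/k) ≈ 333*2.087208 = 695.040264.
floor(695.040264) = 695.

695


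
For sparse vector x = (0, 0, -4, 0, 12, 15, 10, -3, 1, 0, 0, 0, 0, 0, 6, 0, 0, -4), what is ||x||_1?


Non-zero entries: [(2, -4), (4, 12), (5, 15), (6, 10), (7, -3), (8, 1), (14, 6), (17, -4)]
Absolute values: [4, 12, 15, 10, 3, 1, 6, 4]
||x||_1 = sum = 55.

55


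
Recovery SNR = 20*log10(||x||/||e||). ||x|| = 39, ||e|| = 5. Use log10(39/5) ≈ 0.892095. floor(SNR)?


||x||/||e|| = 39/5.
log10(39/5) ≈ 0.892095.
20*log10(||x||/||e||) ≈ 20*0.892095 = 17.8419.
floor(17.8419) = 17.

17


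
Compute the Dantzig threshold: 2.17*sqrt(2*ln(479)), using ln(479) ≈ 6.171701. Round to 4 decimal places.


ln(479) ≈ 6.171701.
2*ln(n) ≈ 12.343402.
sqrt(2*ln(n)) ≈ sqrt(12.343402) ≈ 3.513318.
threshold ≈ 2.17*3.513318 = 7.62390006 ≈ 7.6239.

7.6239


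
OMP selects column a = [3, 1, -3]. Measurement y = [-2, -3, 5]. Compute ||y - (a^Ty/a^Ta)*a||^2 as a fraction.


a^T a = 19.
a^T y = -24.
coeff = -24/19 = -24/19.
||r||^2 = 146/19.

146/19


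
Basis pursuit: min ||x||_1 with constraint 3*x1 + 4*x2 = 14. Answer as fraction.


Axis intercepts:
  x1 = 14/3, x2 = 0: L1 = 14/3
  x1 = 0, x2 = 7/2: L1 = 7/2
x* = (0, 7/2)
||x*||_1 = 7/2.

7/2


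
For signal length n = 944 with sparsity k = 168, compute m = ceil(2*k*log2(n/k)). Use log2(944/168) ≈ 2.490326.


log2(n/k) = log2(944/168) ≈ 2.490326.
2*k*log2(n/k) ≈ 2*168*2.490326 = 836.749536.
m = ceil(836.749536) = 837.

837


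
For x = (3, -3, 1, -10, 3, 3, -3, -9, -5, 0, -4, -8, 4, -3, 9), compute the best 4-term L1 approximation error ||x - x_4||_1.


Sorted |x_i| descending: [10, 9, 9, 8, 5, 4, 4, 3, 3, 3, 3, 3, 3, 1, 0]
Keep top 4: [10, 9, 9, 8]
Tail entries: [5, 4, 4, 3, 3, 3, 3, 3, 3, 1, 0]
L1 error = sum of tail = 32.

32


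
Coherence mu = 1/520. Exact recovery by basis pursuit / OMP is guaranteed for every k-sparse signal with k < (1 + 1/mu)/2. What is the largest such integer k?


1/mu = 520.
1 + 1/mu = 521.
(1 + 1/mu)/2 = 260.5 is not an integer, so k_max = floor(260.5) = 260.

260


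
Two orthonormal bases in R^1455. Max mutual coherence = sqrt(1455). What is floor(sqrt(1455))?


38^2 = 1444 <= 1455 < 1521 = 39^2, so 38 <= sqrt(1455) < 39.
floor(sqrt(1455)) = 38.

38


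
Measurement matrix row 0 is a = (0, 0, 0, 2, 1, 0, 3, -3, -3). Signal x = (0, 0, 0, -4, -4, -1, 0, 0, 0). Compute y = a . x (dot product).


Non-zero terms: ['2*-4', '1*-4', '0*-1']
Products: [-8, -4, 0]
y = sum = -12.

-12


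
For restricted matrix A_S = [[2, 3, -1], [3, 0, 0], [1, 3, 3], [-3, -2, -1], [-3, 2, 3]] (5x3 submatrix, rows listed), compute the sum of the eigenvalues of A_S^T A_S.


Sum of eigenvalues of A_S^T A_S = trace(A_S^T A_S) = sum of squared column norms of A_S.
A_S^T A_S diagonal: [32, 26, 20].
trace = 32 + 26 + 20 = 78.

78


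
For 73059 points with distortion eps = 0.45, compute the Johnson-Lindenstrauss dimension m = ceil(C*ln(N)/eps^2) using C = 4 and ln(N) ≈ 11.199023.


ln(73059) ≈ 11.199023.
eps^2 = 0.45^2 = 0.2025.
C*ln(N)/eps^2 ≈ 4*11.199023/0.2025 ≈ 221.2153.
m = ceil(221.2153) = 222.

222


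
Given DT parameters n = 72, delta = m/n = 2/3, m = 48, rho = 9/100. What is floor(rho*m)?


m = 2/3*72 = 48.
rho = 9/100.
rho*m = 9/100*48 = 4.32.
k = floor(4.32) = 4.

4


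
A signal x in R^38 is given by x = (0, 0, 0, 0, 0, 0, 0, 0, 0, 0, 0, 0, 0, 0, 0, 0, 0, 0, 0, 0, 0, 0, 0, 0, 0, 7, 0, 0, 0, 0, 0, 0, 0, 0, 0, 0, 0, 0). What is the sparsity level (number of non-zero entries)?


Non-zero positions: [25].
Sparsity = 1.

1


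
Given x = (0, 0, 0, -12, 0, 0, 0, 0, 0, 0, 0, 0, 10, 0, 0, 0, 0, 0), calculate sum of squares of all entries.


Non-zero entries: [(3, -12), (12, 10)]
Squares: [144, 100]
||x||_2^2 = sum = 244.

244


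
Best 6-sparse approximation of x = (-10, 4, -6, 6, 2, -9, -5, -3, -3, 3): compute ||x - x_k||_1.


Sorted |x_i| descending: [10, 9, 6, 6, 5, 4, 3, 3, 3, 2]
Keep top 6: [10, 9, 6, 6, 5, 4]
Tail entries: [3, 3, 3, 2]
L1 error = sum of tail = 11.

11


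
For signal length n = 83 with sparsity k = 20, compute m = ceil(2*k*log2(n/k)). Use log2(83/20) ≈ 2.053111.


log2(n/k) = log2(83/20) ≈ 2.053111.
2*k*log2(n/k) ≈ 2*20*2.053111 = 82.12444.
m = ceil(82.12444) = 83.

83


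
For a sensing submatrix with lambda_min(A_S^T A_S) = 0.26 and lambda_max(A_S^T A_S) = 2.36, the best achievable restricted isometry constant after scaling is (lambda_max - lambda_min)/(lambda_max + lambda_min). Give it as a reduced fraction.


lambda_max - lambda_min = 2.36 - 0.26 = 2.10.
lambda_max + lambda_min = 2.36 + 0.26 = 2.62.
delta = 2.10/2.62 = 210/262 = 105/131.

105/131


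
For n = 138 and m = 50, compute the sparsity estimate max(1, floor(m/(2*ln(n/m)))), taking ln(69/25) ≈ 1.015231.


n/m = 138/50 = 69/25.
ln(n/m) ≈ 1.015231.
2*ln(n/m) ≈ 2.030462.
m/(2*ln(n/m)) ≈ 50/2.030462 ≈ 24.6249.
floor = 24.
k_max = max(1, 24) = 24.

24


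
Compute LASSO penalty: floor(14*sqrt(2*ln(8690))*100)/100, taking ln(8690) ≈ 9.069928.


ln(8690) ≈ 9.069928.
2*ln(n) ≈ 18.139856.
sqrt(2*ln(n)) ≈ sqrt(18.139856) ≈ 4.259091.
lambda ≈ 14*4.259091 = 59.627274.
floor(lambda*100)/100 = 59.62.

59.62


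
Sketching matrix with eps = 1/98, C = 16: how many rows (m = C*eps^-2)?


1/eps = 98.
(1/eps)^2 = 9604.
m = 16*9604 = 153664.

153664


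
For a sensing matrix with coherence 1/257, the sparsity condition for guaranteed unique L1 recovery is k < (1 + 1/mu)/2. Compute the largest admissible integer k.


1/mu = 257.
1 + 1/mu = 258.
(1 + 1/mu)/2 = 129 is an integer and the inequality is strict, so k_max = 129 - 1 = 128.

128


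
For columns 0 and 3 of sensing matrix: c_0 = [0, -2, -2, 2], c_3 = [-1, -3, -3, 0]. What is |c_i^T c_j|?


Inner product: 0*-1 + -2*-3 + -2*-3 + 2*0
Products: [0, 6, 6, 0]
Sum = 12.
|dot| = 12.

12


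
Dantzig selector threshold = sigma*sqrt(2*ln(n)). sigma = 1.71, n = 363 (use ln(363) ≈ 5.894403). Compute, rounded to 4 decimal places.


ln(363) ≈ 5.894403.
2*ln(n) ≈ 11.788806.
sqrt(2*ln(n)) ≈ sqrt(11.788806) ≈ 3.433483.
threshold ≈ 1.71*3.433483 = 5.87125593 ≈ 5.8713.

5.8713


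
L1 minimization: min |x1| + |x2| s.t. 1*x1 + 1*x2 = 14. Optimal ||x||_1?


Axis intercepts:
  x1 = 14, x2 = 0: L1 = 14
  x1 = 0, x2 = 14: L1 = 14
x* = (14, 0)
||x*||_1 = 14.

14


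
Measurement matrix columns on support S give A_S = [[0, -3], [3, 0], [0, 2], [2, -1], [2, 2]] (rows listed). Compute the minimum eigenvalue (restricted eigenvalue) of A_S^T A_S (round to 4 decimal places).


A_S^T A_S = [[17, 2], [2, 18]].
trace = 35.
det = 302.
disc = trace^2 - 4*det = 1225 - 4*302 = 17.
sqrt(17) ≈ 4.123106.
lam_min = (35 - sqrt(17))/2 ≈ (35 - 4.123106)/2 = 15.438447 ≈ 15.4384.

15.4384
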